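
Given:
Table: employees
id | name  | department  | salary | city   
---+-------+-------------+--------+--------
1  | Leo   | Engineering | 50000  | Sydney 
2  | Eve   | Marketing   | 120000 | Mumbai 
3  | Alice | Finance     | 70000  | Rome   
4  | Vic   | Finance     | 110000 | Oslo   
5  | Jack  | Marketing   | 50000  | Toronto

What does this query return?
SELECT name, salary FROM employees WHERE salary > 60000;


Filtering: salary > 60000
Matching: 3 rows

3 rows:
Eve, 120000
Alice, 70000
Vic, 110000


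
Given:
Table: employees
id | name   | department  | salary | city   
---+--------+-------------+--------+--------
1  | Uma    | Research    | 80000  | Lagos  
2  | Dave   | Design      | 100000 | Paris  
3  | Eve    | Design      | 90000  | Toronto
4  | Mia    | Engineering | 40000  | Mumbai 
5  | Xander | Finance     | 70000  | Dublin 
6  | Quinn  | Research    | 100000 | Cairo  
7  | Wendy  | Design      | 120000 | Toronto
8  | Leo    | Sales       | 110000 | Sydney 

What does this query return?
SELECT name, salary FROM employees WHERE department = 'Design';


Filtering: department = 'Design'
Matching rows: 3

3 rows:
Dave, 100000
Eve, 90000
Wendy, 120000


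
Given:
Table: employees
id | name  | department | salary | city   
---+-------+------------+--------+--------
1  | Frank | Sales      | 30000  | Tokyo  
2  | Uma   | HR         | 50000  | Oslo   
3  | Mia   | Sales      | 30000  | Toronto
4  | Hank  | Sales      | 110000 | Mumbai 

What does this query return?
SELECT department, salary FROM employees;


Projecting columns: department, salary

4 rows:
Sales, 30000
HR, 50000
Sales, 30000
Sales, 110000


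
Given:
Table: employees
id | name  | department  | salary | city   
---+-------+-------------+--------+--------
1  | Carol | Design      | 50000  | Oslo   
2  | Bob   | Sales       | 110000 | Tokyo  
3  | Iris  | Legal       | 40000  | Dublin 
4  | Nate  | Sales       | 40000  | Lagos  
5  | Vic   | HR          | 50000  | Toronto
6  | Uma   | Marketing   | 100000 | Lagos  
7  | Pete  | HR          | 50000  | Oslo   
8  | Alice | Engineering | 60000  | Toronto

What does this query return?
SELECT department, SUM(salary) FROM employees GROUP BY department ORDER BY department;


Summing salary within each department:
  Design: 50000 = 50000
  Engineering: 60000 = 60000
  HR: 50000 + 50000 = 100000
  Legal: 40000 = 40000
  Marketing: 100000 = 100000
  Sales: 110000 + 40000 = 150000


6 groups:
Design, 50000
Engineering, 60000
HR, 100000
Legal, 40000
Marketing, 100000
Sales, 150000


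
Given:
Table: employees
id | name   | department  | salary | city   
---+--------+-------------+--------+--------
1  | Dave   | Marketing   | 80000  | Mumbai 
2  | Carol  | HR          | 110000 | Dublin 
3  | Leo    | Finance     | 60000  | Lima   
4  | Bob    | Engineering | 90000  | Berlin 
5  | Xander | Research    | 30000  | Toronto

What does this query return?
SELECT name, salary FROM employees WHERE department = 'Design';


Filtering: department = 'Design'
Matching rows: 0

Empty result set (0 rows)


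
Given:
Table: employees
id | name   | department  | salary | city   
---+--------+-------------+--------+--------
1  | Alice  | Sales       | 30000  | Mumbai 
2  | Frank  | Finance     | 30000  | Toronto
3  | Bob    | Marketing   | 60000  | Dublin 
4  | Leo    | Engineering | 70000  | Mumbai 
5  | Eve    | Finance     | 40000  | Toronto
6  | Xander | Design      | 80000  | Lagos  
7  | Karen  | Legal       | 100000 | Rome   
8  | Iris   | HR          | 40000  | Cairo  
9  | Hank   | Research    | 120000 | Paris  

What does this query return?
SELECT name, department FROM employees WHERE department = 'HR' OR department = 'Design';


Filtering: department = 'HR' OR 'Design'
Matching: 2 rows

2 rows:
Xander, Design
Iris, HR


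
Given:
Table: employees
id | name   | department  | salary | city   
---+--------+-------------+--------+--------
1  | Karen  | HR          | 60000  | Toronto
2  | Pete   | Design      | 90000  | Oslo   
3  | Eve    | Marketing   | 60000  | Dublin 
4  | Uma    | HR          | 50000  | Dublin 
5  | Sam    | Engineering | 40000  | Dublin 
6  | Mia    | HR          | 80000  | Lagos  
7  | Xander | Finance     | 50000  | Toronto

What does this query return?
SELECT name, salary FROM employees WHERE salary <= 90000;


Filtering: salary <= 90000
Matching: 7 rows

7 rows:
Karen, 60000
Pete, 90000
Eve, 60000
Uma, 50000
Sam, 40000
Mia, 80000
Xander, 50000


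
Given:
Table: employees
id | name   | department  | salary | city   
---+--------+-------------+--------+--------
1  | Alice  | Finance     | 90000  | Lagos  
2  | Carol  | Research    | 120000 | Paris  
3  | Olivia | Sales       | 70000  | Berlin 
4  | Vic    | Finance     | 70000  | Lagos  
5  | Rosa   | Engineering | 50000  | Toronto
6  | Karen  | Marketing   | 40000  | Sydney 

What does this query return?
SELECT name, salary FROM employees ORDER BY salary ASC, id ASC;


Sorting by salary ASC, then id ASC for ties

6 rows:
Karen, 40000
Rosa, 50000
Olivia, 70000
Vic, 70000
Alice, 90000
Carol, 120000


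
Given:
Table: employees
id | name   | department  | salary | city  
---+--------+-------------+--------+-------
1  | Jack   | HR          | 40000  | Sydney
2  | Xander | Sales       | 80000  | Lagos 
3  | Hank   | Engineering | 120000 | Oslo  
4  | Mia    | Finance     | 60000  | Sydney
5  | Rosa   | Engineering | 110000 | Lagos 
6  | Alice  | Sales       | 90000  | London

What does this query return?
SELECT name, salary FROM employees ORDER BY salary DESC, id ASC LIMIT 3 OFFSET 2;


Sort by salary DESC (id ASC tiebreak), then skip 2 and take 3
Rows 3 through 5

3 rows:
Alice, 90000
Xander, 80000
Mia, 60000


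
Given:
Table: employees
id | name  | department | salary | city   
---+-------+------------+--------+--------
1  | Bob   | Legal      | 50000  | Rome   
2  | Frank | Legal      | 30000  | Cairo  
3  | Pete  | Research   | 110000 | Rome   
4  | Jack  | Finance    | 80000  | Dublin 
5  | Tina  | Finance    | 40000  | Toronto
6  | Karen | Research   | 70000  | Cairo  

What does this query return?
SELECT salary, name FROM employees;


Projecting columns: salary, name

6 rows:
50000, Bob
30000, Frank
110000, Pete
80000, Jack
40000, Tina
70000, Karen


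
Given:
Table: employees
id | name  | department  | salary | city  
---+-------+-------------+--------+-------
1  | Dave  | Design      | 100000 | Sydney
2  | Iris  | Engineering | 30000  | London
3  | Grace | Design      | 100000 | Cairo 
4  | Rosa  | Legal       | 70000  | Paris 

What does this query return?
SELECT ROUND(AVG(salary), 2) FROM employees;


SUM(salary) = 300000
COUNT = 4
ROUND(AVG, 2) = ROUND(300000 / 4, 2) = 75000.0

75000.0


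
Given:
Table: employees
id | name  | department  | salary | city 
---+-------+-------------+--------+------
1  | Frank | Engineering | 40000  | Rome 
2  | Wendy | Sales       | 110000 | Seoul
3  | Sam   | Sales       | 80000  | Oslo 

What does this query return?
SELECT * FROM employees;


SELECT * returns all 3 rows with all columns

3 rows:
1, Frank, Engineering, 40000, Rome
2, Wendy, Sales, 110000, Seoul
3, Sam, Sales, 80000, Oslo


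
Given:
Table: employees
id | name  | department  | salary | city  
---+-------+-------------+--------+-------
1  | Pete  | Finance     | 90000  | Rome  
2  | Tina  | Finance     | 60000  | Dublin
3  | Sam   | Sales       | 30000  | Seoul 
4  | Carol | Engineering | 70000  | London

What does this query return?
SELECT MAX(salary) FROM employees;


Salaries: 90000, 60000, 30000, 70000
MAX = 90000

90000


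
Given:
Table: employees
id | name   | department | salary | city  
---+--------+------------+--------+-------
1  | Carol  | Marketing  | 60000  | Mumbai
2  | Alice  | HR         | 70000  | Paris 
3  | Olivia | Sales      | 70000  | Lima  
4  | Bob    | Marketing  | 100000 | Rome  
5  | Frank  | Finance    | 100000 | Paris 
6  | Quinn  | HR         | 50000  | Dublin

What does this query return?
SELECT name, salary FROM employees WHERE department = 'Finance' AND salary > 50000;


Filtering: department = 'Finance' AND salary > 50000
Matching: 1 rows

1 rows:
Frank, 100000


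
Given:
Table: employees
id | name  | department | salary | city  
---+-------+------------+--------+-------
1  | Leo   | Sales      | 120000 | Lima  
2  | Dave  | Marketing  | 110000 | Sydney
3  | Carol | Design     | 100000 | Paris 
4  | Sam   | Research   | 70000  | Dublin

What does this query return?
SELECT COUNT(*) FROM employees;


COUNT(*) counts all rows

4


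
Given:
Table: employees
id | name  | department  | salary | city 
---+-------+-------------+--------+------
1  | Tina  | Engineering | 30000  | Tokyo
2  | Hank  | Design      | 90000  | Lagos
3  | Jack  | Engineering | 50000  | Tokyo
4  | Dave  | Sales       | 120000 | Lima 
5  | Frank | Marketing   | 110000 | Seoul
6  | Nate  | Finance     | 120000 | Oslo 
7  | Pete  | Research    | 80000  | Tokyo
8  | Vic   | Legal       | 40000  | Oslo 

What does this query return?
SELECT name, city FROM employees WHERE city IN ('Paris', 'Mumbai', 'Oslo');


Filtering: city IN ('Paris', 'Mumbai', 'Oslo')
Matching: 2 rows

2 rows:
Nate, Oslo
Vic, Oslo


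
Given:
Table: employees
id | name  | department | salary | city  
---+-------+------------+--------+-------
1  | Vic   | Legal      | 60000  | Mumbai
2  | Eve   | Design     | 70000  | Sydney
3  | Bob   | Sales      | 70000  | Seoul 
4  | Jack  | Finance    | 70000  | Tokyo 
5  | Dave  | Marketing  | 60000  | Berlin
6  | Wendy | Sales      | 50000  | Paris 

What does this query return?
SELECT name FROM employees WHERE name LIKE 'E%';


LIKE 'E%' matches names starting with 'E'
Matching: 1

1 rows:
Eve


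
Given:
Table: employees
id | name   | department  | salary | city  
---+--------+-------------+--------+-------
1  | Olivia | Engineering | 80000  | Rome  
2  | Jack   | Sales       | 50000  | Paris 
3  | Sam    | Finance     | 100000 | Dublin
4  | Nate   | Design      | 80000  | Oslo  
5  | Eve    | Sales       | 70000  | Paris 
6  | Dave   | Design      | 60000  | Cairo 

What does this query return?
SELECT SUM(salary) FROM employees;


SUM(salary) = 80000 + 50000 + 100000 + 80000 + 70000 + 60000 = 440000

440000


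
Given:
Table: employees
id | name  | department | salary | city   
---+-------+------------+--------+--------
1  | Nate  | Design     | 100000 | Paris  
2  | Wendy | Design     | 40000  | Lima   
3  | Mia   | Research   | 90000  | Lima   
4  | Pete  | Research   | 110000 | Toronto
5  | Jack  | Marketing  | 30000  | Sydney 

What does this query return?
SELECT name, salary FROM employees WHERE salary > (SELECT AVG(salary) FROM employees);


Subquery: AVG(salary) = 74000.0
Filtering: salary > 74000.0
  Nate (100000) -> MATCH
  Mia (90000) -> MATCH
  Pete (110000) -> MATCH


3 rows:
Nate, 100000
Mia, 90000
Pete, 110000


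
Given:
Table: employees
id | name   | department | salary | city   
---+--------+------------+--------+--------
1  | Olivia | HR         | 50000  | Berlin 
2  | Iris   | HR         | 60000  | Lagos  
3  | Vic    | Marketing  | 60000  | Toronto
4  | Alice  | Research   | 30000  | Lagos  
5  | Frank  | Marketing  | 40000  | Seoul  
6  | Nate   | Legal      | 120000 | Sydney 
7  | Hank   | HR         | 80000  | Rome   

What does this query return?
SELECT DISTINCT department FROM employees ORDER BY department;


All 'department' values (row order): HR, HR, Marketing, Research, Marketing, Legal, HR
Removing duplicates leaves 4 unique value(s).

4 values:
HR
Legal
Marketing
Research


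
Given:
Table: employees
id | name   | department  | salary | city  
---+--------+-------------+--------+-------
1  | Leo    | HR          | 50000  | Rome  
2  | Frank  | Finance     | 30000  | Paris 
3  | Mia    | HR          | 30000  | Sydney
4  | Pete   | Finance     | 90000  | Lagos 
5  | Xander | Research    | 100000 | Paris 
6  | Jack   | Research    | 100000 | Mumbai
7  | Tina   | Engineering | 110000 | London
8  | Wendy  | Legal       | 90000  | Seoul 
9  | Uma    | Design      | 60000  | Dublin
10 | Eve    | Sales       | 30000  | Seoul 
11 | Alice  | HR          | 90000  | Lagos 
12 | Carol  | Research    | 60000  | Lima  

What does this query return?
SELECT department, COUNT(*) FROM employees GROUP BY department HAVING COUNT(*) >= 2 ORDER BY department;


Groups with count >= 2:
  Finance: 2 -> PASS
  HR: 3 -> PASS
  Research: 3 -> PASS
  Design: 1 -> filtered out
  Engineering: 1 -> filtered out
  Legal: 1 -> filtered out
  Sales: 1 -> filtered out


3 groups:
Finance, 2
HR, 3
Research, 3


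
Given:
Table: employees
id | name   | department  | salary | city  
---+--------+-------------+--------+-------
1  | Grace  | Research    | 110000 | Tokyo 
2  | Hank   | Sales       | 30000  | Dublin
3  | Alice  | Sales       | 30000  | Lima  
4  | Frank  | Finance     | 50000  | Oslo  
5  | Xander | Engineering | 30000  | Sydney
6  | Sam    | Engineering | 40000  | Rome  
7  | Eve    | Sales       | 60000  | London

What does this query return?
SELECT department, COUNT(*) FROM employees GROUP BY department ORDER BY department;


Assigning each row to its department group:
  Grace -> Research
  Hank -> Sales
  Alice -> Sales
  Frank -> Finance
  Xander -> Engineering
  Sam -> Engineering
  Eve -> Sales


4 groups:
Engineering, 2
Finance, 1
Research, 1
Sales, 3


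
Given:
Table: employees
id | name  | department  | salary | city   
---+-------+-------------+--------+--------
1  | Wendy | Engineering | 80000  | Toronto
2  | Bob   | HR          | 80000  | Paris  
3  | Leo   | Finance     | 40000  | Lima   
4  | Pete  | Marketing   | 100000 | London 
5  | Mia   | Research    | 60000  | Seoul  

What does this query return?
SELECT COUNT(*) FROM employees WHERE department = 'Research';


Counting rows where department = 'Research'
  Mia -> MATCH


1


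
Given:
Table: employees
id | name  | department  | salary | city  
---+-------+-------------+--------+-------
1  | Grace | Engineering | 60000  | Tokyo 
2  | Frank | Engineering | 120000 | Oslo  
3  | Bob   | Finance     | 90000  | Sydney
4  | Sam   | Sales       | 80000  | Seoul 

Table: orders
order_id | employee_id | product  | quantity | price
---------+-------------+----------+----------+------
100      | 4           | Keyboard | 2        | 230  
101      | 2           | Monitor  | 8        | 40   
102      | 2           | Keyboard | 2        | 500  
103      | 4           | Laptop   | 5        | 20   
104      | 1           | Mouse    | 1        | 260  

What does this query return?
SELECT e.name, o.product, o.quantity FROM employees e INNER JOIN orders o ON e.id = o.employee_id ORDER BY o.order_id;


Joining employees.id = orders.employee_id:
  employee Sam (id=4) -> order Keyboard
  employee Frank (id=2) -> order Monitor
  employee Frank (id=2) -> order Keyboard
  employee Sam (id=4) -> order Laptop
  employee Grace (id=1) -> order Mouse


5 rows:
Sam, Keyboard, 2
Frank, Monitor, 8
Frank, Keyboard, 2
Sam, Laptop, 5
Grace, Mouse, 1


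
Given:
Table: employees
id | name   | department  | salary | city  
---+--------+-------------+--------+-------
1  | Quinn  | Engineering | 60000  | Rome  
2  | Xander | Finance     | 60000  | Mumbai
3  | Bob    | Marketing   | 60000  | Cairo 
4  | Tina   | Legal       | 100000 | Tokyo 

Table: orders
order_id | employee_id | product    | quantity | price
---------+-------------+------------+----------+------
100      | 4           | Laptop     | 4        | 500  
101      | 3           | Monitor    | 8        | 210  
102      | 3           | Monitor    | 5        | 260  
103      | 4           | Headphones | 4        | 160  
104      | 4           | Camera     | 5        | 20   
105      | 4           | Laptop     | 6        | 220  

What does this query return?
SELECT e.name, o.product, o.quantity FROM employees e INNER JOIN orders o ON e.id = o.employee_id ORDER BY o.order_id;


Joining employees.id = orders.employee_id:
  employee Tina (id=4) -> order Laptop
  employee Bob (id=3) -> order Monitor
  employee Bob (id=3) -> order Monitor
  employee Tina (id=4) -> order Headphones
  employee Tina (id=4) -> order Camera
  employee Tina (id=4) -> order Laptop


6 rows:
Tina, Laptop, 4
Bob, Monitor, 8
Bob, Monitor, 5
Tina, Headphones, 4
Tina, Camera, 5
Tina, Laptop, 6


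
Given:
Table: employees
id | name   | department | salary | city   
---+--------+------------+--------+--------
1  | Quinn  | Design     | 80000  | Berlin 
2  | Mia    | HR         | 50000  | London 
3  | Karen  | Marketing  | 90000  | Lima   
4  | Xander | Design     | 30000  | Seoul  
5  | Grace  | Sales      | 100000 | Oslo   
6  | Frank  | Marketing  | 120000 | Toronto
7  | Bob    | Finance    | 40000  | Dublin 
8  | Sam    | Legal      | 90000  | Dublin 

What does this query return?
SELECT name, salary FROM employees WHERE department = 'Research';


Filtering: department = 'Research'
Matching rows: 0

Empty result set (0 rows)


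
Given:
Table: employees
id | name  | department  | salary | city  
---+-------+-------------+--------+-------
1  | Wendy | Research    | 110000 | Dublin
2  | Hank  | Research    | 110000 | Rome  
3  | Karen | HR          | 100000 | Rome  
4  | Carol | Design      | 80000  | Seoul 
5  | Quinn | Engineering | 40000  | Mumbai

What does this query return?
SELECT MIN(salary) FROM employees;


Salaries: 110000, 110000, 100000, 80000, 40000
MIN = 40000

40000


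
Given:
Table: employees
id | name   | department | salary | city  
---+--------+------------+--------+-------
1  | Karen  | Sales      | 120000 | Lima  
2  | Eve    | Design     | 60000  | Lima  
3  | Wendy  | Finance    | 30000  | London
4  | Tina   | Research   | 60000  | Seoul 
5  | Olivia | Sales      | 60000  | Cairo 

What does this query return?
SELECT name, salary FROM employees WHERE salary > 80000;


Filtering: salary > 80000
Matching: 1 rows

1 rows:
Karen, 120000


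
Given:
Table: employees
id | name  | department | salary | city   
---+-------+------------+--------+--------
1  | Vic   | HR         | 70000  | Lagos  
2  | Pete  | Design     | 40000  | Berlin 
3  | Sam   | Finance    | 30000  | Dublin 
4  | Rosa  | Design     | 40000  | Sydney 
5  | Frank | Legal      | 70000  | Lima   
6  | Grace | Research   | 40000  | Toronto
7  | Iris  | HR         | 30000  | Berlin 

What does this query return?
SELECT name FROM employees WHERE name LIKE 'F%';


LIKE 'F%' matches names starting with 'F'
Matching: 1

1 rows:
Frank


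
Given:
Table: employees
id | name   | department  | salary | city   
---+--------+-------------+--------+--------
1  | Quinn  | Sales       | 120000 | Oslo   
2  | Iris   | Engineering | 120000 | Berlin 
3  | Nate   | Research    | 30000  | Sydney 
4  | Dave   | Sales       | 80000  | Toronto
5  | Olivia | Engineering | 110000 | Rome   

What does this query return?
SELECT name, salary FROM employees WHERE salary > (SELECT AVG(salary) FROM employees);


Subquery: AVG(salary) = 92000.0
Filtering: salary > 92000.0
  Quinn (120000) -> MATCH
  Iris (120000) -> MATCH
  Olivia (110000) -> MATCH


3 rows:
Quinn, 120000
Iris, 120000
Olivia, 110000


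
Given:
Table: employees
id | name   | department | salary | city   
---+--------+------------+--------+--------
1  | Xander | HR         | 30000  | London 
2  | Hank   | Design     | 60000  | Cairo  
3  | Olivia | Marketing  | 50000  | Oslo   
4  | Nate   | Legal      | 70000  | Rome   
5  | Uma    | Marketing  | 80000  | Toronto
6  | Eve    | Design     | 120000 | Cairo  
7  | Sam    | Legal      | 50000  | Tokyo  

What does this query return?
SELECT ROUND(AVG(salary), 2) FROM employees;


SUM(salary) = 460000
COUNT = 7
ROUND(AVG, 2) = ROUND(460000 / 7, 2) = 65714.29

65714.29


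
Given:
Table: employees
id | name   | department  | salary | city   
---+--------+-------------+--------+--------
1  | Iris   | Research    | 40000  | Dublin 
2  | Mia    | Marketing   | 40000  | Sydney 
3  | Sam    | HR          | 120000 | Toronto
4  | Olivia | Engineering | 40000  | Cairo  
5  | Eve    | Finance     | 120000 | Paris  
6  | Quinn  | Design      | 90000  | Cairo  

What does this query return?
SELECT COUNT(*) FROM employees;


COUNT(*) counts all rows

6


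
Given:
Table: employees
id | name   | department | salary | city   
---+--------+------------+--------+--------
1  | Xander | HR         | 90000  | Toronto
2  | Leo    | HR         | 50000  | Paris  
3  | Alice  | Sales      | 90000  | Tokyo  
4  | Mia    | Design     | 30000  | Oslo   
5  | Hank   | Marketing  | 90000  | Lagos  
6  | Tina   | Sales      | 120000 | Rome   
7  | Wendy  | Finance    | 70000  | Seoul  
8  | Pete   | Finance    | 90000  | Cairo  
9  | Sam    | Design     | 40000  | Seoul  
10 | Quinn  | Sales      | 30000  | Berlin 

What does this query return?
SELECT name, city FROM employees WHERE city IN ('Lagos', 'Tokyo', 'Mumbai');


Filtering: city IN ('Lagos', 'Tokyo', 'Mumbai')
Matching: 2 rows

2 rows:
Alice, Tokyo
Hank, Lagos


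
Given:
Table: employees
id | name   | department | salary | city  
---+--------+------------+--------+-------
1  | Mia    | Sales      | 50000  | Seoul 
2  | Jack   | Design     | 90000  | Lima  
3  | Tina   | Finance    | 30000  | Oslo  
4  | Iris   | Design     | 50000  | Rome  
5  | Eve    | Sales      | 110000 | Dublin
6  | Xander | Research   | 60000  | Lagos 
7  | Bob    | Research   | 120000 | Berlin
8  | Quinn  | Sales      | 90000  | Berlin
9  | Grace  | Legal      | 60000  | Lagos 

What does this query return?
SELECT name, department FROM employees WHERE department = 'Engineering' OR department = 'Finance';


Filtering: department = 'Engineering' OR 'Finance'
Matching: 1 rows

1 rows:
Tina, Finance


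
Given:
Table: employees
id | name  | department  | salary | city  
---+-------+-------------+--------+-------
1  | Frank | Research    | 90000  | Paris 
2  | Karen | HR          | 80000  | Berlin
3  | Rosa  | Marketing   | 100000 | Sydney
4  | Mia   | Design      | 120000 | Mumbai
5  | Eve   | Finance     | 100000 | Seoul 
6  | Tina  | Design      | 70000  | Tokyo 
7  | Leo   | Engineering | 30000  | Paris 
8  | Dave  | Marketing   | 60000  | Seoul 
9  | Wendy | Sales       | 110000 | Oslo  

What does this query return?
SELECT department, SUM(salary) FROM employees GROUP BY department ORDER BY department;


Summing salary within each department:
  Design: 120000 + 70000 = 190000
  Engineering: 30000 = 30000
  Finance: 100000 = 100000
  HR: 80000 = 80000
  Marketing: 100000 + 60000 = 160000
  Research: 90000 = 90000
  Sales: 110000 = 110000


7 groups:
Design, 190000
Engineering, 30000
Finance, 100000
HR, 80000
Marketing, 160000
Research, 90000
Sales, 110000


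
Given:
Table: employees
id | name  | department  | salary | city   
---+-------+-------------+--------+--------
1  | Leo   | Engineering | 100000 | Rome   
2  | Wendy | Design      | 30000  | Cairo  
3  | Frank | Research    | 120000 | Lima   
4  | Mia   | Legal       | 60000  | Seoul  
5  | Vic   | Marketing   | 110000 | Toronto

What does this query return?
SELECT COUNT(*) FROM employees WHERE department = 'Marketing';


Counting rows where department = 'Marketing'
  Vic -> MATCH


1


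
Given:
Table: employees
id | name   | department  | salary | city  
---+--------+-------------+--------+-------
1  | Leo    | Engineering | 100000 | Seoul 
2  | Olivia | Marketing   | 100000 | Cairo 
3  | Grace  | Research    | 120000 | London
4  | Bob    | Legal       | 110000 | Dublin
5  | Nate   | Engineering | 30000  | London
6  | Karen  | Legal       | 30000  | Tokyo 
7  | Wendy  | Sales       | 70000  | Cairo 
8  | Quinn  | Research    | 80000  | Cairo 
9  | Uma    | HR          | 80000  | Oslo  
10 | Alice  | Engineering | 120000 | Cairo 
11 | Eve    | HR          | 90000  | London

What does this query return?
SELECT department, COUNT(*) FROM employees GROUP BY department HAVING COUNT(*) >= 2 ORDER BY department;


Groups with count >= 2:
  Engineering: 3 -> PASS
  HR: 2 -> PASS
  Legal: 2 -> PASS
  Research: 2 -> PASS
  Marketing: 1 -> filtered out
  Sales: 1 -> filtered out


4 groups:
Engineering, 3
HR, 2
Legal, 2
Research, 2


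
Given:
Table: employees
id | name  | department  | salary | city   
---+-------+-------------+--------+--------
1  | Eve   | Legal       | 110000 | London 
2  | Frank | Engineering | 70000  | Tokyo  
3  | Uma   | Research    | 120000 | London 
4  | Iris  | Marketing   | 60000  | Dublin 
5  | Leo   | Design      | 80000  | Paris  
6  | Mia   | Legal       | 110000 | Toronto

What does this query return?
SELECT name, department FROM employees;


Projecting columns: name, department

6 rows:
Eve, Legal
Frank, Engineering
Uma, Research
Iris, Marketing
Leo, Design
Mia, Legal


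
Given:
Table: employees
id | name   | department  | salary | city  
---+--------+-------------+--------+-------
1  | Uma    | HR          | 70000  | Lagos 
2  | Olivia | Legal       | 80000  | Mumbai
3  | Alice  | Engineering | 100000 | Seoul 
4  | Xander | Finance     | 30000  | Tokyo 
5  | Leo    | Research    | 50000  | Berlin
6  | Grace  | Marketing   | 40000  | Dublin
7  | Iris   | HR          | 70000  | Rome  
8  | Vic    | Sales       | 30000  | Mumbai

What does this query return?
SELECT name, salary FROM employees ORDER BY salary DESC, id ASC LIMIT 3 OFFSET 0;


Sort by salary DESC (id ASC tiebreak), then skip 0 and take 3
Rows 1 through 3

3 rows:
Alice, 100000
Olivia, 80000
Uma, 70000


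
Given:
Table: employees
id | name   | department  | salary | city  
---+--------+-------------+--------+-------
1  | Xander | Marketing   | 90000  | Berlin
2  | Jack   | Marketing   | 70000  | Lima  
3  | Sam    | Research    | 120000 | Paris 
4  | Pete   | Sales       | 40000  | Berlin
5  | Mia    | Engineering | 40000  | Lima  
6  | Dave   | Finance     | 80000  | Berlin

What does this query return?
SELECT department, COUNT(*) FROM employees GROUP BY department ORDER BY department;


Assigning each row to its department group:
  Xander -> Marketing
  Jack -> Marketing
  Sam -> Research
  Pete -> Sales
  Mia -> Engineering
  Dave -> Finance


5 groups:
Engineering, 1
Finance, 1
Marketing, 2
Research, 1
Sales, 1


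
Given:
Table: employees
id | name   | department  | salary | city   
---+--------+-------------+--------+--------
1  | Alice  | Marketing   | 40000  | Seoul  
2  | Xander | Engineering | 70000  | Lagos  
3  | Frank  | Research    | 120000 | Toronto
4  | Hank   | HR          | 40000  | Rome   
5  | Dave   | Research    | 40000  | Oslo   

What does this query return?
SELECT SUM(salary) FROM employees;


SUM(salary) = 40000 + 70000 + 120000 + 40000 + 40000 = 310000

310000


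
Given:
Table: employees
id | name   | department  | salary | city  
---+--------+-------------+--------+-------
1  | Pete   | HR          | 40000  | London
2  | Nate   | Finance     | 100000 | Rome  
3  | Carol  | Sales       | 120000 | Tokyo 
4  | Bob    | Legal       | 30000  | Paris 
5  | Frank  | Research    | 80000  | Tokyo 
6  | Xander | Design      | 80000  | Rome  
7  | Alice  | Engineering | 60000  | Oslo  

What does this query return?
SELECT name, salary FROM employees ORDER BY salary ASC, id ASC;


Sorting by salary ASC, then id ASC for ties

7 rows:
Bob, 30000
Pete, 40000
Alice, 60000
Frank, 80000
Xander, 80000
Nate, 100000
Carol, 120000


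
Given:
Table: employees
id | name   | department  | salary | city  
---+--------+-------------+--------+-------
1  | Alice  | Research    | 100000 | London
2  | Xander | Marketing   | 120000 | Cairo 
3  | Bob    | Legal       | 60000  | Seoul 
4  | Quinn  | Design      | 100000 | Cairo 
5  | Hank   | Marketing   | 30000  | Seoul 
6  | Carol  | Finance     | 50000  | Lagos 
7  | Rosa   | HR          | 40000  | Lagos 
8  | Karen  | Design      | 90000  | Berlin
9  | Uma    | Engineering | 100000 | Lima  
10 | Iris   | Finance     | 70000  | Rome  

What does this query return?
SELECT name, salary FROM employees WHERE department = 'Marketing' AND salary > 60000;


Filtering: department = 'Marketing' AND salary > 60000
Matching: 1 rows

1 rows:
Xander, 120000


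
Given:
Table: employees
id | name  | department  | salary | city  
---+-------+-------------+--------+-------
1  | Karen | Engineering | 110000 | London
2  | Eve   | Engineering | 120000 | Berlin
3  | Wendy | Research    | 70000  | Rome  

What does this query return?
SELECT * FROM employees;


SELECT * returns all 3 rows with all columns

3 rows:
1, Karen, Engineering, 110000, London
2, Eve, Engineering, 120000, Berlin
3, Wendy, Research, 70000, Rome


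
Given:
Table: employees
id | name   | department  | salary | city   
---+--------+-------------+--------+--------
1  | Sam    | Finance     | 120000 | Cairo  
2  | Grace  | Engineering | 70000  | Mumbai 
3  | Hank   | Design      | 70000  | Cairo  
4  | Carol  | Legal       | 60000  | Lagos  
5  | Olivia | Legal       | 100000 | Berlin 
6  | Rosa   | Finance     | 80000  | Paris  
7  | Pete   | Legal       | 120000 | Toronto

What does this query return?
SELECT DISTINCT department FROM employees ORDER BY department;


All 'department' values (row order): Finance, Engineering, Design, Legal, Legal, Finance, Legal
Removing duplicates leaves 4 unique value(s).

4 values:
Design
Engineering
Finance
Legal


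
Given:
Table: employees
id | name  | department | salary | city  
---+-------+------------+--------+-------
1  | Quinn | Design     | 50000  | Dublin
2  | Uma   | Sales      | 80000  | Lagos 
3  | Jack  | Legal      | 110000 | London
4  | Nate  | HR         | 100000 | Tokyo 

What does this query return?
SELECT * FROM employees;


SELECT * returns all 4 rows with all columns

4 rows:
1, Quinn, Design, 50000, Dublin
2, Uma, Sales, 80000, Lagos
3, Jack, Legal, 110000, London
4, Nate, HR, 100000, Tokyo


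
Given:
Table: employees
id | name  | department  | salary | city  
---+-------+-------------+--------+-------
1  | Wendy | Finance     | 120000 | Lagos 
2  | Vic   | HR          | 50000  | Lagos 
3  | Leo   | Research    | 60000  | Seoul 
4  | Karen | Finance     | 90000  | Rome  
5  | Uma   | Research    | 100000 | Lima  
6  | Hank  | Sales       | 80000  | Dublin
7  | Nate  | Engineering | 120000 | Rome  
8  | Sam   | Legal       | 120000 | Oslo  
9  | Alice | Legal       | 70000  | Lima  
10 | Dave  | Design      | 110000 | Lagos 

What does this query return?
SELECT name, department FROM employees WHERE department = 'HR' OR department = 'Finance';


Filtering: department = 'HR' OR 'Finance'
Matching: 3 rows

3 rows:
Wendy, Finance
Vic, HR
Karen, Finance


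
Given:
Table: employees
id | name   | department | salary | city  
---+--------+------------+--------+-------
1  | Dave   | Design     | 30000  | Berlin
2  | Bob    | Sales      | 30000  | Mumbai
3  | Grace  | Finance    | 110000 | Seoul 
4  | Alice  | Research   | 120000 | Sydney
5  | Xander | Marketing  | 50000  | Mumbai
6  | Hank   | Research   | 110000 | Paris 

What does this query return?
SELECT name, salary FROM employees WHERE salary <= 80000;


Filtering: salary <= 80000
Matching: 3 rows

3 rows:
Dave, 30000
Bob, 30000
Xander, 50000


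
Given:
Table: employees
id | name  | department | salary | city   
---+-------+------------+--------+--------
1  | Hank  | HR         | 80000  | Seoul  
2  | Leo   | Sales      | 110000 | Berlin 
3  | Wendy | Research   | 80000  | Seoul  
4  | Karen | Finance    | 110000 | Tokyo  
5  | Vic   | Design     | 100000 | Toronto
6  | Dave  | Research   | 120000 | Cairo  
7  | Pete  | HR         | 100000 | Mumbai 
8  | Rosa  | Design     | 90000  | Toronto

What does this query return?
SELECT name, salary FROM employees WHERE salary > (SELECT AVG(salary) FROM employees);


Subquery: AVG(salary) = 98750.0
Filtering: salary > 98750.0
  Leo (110000) -> MATCH
  Karen (110000) -> MATCH
  Vic (100000) -> MATCH
  Dave (120000) -> MATCH
  Pete (100000) -> MATCH


5 rows:
Leo, 110000
Karen, 110000
Vic, 100000
Dave, 120000
Pete, 100000


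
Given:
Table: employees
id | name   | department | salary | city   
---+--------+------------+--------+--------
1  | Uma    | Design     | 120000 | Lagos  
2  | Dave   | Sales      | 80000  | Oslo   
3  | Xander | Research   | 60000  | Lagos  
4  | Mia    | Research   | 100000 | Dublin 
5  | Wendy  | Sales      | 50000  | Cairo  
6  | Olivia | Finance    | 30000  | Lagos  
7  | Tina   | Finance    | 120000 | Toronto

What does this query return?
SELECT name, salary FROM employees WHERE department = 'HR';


Filtering: department = 'HR'
Matching rows: 0

Empty result set (0 rows)


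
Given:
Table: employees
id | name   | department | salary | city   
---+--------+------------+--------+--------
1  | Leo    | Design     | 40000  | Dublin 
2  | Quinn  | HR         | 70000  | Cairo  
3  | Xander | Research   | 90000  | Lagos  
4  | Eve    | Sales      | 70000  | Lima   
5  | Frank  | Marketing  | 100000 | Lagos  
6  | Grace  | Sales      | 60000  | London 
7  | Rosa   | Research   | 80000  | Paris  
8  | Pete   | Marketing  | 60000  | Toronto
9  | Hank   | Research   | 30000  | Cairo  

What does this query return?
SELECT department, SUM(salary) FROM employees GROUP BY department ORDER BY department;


Summing salary within each department:
  Design: 40000 = 40000
  HR: 70000 = 70000
  Marketing: 100000 + 60000 = 160000
  Research: 90000 + 80000 + 30000 = 200000
  Sales: 70000 + 60000 = 130000


5 groups:
Design, 40000
HR, 70000
Marketing, 160000
Research, 200000
Sales, 130000


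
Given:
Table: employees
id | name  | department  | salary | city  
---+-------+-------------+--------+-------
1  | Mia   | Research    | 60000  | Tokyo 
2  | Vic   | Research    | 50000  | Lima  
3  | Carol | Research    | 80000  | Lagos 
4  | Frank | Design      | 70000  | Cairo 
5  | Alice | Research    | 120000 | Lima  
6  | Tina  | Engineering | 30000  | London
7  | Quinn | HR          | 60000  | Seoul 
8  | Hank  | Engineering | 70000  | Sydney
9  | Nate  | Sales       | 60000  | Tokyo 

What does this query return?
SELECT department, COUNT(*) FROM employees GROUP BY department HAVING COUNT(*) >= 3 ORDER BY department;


Groups with count >= 3:
  Research: 4 -> PASS
  Design: 1 -> filtered out
  Engineering: 2 -> filtered out
  HR: 1 -> filtered out
  Sales: 1 -> filtered out


1 groups:
Research, 4


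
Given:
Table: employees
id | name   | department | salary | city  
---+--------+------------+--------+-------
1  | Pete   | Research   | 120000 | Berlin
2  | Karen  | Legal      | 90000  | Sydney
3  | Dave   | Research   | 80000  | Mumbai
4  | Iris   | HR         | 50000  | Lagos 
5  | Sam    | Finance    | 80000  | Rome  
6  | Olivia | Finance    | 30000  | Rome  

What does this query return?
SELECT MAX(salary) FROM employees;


Salaries: 120000, 90000, 80000, 50000, 80000, 30000
MAX = 120000

120000


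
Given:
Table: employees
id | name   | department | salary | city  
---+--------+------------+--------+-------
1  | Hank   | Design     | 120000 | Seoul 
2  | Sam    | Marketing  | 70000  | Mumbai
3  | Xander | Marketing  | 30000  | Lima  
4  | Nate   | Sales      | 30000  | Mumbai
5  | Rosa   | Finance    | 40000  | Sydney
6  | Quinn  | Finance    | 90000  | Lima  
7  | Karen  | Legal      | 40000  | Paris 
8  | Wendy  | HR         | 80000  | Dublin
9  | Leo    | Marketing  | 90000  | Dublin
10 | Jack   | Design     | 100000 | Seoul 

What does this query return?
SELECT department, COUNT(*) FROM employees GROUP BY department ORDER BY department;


Assigning each row to its department group:
  Hank -> Design
  Sam -> Marketing
  Xander -> Marketing
  Nate -> Sales
  Rosa -> Finance
  Quinn -> Finance
  Karen -> Legal
  Wendy -> HR
  Leo -> Marketing
  Jack -> Design


6 groups:
Design, 2
Finance, 2
HR, 1
Legal, 1
Marketing, 3
Sales, 1


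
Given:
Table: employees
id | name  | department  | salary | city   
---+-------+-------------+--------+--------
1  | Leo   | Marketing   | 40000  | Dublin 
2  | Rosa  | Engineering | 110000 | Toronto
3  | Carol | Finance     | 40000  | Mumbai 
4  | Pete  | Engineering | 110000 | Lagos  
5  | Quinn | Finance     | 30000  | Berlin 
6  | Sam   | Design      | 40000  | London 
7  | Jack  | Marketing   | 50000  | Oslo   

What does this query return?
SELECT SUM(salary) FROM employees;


SUM(salary) = 40000 + 110000 + 40000 + 110000 + 30000 + 40000 + 50000 = 420000

420000


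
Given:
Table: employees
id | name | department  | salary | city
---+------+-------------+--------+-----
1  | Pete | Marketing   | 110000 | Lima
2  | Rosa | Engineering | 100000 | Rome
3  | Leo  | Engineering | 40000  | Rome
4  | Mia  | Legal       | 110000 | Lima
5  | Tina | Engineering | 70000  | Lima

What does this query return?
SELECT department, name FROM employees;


Projecting columns: department, name

5 rows:
Marketing, Pete
Engineering, Rosa
Engineering, Leo
Legal, Mia
Engineering, Tina


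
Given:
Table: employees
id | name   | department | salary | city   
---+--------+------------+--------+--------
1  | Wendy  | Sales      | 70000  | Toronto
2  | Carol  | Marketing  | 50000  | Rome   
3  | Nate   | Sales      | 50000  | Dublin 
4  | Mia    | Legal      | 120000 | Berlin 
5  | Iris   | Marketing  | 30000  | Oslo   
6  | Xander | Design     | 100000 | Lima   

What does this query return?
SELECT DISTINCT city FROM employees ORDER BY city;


All 'city' values (row order): Toronto, Rome, Dublin, Berlin, Oslo, Lima
Removing duplicates leaves 6 unique value(s).

6 values:
Berlin
Dublin
Lima
Oslo
Rome
Toronto


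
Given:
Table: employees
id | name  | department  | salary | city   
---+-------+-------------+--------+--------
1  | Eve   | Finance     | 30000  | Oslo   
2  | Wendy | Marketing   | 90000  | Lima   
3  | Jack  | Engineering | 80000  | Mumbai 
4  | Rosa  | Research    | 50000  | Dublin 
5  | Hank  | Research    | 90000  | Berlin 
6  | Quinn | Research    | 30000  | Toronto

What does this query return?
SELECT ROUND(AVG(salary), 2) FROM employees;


SUM(salary) = 370000
COUNT = 6
ROUND(AVG, 2) = ROUND(370000 / 6, 2) = 61666.67

61666.67


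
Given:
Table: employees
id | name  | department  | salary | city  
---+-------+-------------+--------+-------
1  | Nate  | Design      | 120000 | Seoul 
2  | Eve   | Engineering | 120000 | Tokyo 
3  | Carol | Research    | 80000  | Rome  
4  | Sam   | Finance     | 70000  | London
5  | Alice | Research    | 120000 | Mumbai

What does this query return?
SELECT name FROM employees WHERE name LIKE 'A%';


LIKE 'A%' matches names starting with 'A'
Matching: 1

1 rows:
Alice


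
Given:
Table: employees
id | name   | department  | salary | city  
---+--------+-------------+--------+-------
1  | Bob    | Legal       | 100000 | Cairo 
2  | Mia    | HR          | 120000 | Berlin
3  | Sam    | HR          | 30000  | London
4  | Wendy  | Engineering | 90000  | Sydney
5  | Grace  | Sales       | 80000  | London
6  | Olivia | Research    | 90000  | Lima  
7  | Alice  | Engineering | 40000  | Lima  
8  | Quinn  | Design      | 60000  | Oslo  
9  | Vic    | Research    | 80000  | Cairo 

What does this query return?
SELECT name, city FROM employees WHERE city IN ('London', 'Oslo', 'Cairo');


Filtering: city IN ('London', 'Oslo', 'Cairo')
Matching: 5 rows

5 rows:
Bob, Cairo
Sam, London
Grace, London
Quinn, Oslo
Vic, Cairo


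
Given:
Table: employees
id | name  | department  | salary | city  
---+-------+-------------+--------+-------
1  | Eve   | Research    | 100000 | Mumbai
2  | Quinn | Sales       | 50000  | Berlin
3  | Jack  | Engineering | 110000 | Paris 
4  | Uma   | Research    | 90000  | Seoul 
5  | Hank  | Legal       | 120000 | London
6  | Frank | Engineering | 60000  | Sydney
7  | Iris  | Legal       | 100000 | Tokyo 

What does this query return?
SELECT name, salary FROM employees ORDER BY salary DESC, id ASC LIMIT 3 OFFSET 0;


Sort by salary DESC (id ASC tiebreak), then skip 0 and take 3
Rows 1 through 3

3 rows:
Hank, 120000
Jack, 110000
Eve, 100000


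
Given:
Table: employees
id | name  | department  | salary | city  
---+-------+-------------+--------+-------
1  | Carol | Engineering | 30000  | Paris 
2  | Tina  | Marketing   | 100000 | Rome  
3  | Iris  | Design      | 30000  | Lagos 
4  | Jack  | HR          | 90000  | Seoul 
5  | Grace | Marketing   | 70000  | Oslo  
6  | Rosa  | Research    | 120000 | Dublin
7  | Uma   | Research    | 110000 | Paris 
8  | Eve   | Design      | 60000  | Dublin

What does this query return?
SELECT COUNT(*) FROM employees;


COUNT(*) counts all rows

8
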